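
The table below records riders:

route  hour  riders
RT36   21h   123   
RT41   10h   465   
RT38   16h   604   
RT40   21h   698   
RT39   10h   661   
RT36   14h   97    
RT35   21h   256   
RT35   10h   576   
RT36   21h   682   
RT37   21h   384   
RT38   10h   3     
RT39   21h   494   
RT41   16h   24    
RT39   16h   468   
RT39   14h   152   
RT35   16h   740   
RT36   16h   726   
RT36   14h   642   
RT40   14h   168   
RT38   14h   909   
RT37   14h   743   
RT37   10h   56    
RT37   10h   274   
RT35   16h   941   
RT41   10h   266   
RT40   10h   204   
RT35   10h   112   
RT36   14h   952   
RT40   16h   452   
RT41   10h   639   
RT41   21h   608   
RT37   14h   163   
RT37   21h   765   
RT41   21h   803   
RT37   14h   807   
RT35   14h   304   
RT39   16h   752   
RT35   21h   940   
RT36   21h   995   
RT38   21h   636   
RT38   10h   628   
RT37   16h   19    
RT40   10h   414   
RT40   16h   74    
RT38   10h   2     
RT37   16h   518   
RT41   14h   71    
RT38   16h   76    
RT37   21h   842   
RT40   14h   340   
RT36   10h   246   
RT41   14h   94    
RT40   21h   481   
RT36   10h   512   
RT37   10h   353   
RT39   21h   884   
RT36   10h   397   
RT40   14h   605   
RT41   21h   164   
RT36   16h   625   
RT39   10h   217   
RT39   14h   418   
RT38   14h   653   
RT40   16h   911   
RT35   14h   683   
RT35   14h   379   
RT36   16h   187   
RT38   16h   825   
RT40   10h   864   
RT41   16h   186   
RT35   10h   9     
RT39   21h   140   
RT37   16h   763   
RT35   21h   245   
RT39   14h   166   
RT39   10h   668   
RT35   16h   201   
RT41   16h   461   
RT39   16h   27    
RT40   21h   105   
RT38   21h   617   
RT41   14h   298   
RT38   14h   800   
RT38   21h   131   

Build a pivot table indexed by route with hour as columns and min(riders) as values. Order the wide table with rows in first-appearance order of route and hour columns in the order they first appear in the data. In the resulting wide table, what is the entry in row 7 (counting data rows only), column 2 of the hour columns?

56

With rows in first-appearance order of route, row 7 is route=RT37. hour columns in first-appearance order: 21h, 10h, 16h, 14h; column 2 is 10h.
Long rows with route=RT37, hour=10h: min(56, 274, 353) = 56.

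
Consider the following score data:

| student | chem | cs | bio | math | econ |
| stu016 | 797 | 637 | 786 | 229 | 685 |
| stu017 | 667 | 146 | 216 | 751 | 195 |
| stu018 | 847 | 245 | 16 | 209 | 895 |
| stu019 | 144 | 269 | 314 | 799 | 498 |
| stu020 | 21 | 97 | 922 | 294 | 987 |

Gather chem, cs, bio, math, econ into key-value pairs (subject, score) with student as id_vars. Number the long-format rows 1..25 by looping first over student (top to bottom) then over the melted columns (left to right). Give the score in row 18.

25 rows total (5 × 5). Row 18: index ⌊(18-1)/5⌋ = 3 into student → stu019; (18-1) mod 5 = 2 into the melted columns → bio.
So row 18 is (stu019, bio, 314); score = 314.

314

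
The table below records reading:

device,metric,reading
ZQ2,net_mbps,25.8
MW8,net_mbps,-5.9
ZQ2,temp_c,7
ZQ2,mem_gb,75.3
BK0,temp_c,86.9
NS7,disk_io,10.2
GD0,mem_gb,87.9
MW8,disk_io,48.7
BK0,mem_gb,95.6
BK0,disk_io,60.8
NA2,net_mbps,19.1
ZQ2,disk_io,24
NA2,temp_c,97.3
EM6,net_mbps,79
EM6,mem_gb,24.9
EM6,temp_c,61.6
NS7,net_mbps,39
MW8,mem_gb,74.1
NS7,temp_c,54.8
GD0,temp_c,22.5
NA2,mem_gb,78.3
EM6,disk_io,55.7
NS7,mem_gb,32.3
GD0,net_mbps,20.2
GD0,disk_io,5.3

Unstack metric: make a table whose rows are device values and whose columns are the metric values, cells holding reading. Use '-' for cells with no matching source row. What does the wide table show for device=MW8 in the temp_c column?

-

No long-format row has device=MW8 and metric=temp_c, so the cell is -.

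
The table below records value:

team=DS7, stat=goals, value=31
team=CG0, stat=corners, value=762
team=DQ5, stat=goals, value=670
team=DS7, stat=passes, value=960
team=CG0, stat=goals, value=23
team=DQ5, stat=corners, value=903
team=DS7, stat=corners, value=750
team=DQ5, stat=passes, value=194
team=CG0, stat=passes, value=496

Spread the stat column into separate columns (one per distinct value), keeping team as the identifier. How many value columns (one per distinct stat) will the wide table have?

3

3 distinct stat values: goals, passes, corners.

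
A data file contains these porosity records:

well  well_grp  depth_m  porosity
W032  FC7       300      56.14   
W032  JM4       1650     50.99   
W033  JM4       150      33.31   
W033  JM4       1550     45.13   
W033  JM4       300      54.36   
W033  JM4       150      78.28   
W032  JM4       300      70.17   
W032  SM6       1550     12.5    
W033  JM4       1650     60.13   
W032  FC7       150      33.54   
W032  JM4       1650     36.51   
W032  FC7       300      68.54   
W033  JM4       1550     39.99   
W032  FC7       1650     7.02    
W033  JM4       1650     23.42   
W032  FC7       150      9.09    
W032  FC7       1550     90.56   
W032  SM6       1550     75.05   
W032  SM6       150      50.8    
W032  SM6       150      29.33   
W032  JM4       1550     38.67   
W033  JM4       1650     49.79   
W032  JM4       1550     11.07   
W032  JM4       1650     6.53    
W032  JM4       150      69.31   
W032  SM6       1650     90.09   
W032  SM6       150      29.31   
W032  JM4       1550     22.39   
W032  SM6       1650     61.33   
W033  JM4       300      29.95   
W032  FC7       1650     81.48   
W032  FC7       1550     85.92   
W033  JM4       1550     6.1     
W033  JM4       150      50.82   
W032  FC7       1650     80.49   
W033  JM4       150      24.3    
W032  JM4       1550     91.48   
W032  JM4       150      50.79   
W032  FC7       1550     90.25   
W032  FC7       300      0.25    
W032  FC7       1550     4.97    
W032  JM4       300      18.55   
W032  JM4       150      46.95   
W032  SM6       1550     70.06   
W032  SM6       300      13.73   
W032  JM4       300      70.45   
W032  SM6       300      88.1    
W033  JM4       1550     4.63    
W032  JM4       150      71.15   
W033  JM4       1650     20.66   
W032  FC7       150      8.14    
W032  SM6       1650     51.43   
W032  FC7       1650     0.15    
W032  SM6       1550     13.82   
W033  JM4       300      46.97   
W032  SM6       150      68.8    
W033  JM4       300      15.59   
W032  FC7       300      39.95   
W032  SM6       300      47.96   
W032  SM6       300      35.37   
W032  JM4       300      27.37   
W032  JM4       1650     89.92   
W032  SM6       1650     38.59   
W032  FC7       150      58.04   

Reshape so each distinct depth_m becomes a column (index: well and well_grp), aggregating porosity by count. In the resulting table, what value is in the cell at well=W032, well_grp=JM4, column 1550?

4

Rows with well=W032, well_grp=JM4 and depth_m=1550: porosity values are 38.67, 11.07, 22.39, 91.48.
4 rows match — count = 4.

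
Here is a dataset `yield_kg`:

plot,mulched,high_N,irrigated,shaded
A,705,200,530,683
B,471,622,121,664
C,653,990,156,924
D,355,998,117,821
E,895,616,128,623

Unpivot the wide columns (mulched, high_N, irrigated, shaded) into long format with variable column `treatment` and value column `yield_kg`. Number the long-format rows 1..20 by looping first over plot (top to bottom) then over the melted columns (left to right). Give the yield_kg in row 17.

895

20 rows total (5 × 4). Row 17: index ⌊(17-1)/4⌋ = 4 into plot → E; (17-1) mod 4 = 0 into the melted columns → mulched.
So row 17 is (E, mulched, 895); yield_kg = 895.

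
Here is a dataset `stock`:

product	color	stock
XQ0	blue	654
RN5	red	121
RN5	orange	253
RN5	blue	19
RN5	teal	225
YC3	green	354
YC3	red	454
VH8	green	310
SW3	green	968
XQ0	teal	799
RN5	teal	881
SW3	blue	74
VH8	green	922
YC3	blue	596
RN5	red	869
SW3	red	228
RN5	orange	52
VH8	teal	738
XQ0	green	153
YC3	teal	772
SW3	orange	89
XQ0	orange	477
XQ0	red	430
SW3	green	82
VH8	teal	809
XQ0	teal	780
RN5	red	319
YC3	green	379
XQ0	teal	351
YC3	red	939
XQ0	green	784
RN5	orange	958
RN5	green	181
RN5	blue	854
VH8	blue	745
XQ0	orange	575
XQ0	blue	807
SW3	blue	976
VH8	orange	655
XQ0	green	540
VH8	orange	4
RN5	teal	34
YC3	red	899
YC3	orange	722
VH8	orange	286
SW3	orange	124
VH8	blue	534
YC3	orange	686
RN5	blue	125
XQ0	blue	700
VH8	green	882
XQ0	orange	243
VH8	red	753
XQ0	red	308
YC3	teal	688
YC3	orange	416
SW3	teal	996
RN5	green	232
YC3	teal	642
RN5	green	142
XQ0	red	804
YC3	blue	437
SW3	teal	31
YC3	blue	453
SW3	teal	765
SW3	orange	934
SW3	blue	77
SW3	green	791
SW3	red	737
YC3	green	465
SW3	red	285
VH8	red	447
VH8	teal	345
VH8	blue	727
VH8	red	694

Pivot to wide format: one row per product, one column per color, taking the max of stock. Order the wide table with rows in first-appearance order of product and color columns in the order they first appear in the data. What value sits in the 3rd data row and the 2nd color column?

939

With rows in first-appearance order of product, row 3 is product=YC3. color columns in first-appearance order: blue, red, orange, teal, green; column 2 is red.
Long rows with product=YC3, color=red: max(454, 939, 899) = 939.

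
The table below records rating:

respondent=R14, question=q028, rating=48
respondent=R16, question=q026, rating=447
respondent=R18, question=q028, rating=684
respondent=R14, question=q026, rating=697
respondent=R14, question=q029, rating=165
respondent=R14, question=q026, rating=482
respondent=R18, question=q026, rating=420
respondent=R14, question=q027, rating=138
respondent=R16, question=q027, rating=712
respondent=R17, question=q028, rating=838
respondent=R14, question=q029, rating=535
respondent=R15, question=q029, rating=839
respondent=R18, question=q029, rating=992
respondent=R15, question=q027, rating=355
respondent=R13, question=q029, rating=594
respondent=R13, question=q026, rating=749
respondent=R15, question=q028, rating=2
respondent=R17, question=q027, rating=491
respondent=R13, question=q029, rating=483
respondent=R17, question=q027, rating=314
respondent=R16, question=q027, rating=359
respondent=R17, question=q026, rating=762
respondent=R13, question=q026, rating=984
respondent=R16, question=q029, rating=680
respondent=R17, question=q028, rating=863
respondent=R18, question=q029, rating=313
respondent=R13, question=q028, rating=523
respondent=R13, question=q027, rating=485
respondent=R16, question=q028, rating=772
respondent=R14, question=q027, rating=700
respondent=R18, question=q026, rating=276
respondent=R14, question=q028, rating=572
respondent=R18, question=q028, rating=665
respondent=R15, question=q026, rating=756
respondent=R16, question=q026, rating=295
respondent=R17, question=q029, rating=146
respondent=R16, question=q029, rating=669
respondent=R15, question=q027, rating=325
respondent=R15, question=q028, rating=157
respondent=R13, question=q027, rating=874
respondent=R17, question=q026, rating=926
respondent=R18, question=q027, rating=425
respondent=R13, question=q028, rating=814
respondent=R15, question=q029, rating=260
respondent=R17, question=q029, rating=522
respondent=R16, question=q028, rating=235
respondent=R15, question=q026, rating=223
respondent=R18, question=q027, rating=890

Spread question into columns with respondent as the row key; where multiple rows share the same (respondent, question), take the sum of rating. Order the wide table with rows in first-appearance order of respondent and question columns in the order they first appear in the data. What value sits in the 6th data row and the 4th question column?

With rows in first-appearance order of respondent, row 6 is respondent=R13. question columns in first-appearance order: q028, q026, q029, q027; column 4 is q027.
Long rows with respondent=R13, question=q027: 485 + 874 = 1359.

1359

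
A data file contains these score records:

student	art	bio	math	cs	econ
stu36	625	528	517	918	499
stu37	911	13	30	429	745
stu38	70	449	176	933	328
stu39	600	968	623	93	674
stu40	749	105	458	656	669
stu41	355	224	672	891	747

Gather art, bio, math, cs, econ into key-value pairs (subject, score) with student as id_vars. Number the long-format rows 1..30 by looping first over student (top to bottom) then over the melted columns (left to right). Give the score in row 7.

13

30 rows total (6 × 5). Row 7: index ⌊(7-1)/5⌋ = 1 into student → stu37; (7-1) mod 5 = 1 into the melted columns → bio.
So row 7 is (stu37, bio, 13); score = 13.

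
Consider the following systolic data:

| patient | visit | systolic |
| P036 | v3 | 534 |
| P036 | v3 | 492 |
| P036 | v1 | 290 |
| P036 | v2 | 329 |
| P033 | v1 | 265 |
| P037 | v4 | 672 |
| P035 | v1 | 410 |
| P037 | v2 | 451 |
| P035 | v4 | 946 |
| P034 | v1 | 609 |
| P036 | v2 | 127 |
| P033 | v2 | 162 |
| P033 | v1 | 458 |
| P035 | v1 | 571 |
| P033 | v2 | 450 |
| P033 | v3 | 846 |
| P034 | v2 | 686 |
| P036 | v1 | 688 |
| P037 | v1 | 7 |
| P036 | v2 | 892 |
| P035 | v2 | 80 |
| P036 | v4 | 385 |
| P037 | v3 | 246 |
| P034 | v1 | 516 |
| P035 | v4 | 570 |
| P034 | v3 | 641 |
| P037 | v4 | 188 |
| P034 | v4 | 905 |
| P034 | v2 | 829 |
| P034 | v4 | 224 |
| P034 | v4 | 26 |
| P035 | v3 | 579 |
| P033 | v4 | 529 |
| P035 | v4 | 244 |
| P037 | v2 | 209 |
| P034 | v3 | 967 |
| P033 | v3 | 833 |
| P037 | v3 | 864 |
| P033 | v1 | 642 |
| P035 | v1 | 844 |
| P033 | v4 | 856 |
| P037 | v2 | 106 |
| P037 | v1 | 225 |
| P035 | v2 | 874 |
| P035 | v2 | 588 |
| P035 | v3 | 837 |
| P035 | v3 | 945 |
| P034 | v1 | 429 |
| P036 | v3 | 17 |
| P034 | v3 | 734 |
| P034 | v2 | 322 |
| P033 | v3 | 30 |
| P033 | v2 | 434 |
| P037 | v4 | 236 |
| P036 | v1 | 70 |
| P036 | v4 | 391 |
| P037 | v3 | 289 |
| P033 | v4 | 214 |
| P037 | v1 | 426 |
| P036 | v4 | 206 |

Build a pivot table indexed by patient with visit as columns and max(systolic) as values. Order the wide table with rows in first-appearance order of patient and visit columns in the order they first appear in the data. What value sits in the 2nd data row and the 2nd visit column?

642

With rows in first-appearance order of patient, row 2 is patient=P033. visit columns in first-appearance order: v3, v1, v2, v4; column 2 is v1.
Long rows with patient=P033, visit=v1: max(265, 458, 642) = 642.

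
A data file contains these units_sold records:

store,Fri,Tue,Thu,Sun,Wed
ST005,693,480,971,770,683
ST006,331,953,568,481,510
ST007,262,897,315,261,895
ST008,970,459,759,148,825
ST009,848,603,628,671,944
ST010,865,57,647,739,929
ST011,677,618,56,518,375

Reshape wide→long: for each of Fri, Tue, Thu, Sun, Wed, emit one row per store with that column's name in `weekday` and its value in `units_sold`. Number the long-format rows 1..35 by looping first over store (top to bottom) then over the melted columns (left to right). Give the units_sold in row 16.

970

35 rows total (7 × 5). Row 16: index ⌊(16-1)/5⌋ = 3 into store → ST008; (16-1) mod 5 = 0 into the melted columns → Fri.
So row 16 is (ST008, Fri, 970); units_sold = 970.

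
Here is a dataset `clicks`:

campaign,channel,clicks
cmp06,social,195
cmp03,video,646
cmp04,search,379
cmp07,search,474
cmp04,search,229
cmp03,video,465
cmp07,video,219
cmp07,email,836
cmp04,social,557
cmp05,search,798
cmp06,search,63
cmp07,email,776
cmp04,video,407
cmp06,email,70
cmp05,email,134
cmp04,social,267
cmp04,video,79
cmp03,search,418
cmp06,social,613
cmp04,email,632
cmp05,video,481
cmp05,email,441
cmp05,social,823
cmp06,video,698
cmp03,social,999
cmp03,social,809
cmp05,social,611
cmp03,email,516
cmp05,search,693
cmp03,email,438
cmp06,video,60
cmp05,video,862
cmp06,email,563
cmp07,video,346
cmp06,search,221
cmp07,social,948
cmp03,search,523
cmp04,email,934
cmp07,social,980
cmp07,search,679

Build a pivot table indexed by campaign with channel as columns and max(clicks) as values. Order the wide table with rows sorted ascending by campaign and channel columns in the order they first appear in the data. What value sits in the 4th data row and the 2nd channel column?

With rows sorted ascending by campaign, row 4 is campaign=cmp06. channel columns in first-appearance order: social, video, search, email; column 2 is video.
Long rows with campaign=cmp06, channel=video: max(698, 60) = 698.

698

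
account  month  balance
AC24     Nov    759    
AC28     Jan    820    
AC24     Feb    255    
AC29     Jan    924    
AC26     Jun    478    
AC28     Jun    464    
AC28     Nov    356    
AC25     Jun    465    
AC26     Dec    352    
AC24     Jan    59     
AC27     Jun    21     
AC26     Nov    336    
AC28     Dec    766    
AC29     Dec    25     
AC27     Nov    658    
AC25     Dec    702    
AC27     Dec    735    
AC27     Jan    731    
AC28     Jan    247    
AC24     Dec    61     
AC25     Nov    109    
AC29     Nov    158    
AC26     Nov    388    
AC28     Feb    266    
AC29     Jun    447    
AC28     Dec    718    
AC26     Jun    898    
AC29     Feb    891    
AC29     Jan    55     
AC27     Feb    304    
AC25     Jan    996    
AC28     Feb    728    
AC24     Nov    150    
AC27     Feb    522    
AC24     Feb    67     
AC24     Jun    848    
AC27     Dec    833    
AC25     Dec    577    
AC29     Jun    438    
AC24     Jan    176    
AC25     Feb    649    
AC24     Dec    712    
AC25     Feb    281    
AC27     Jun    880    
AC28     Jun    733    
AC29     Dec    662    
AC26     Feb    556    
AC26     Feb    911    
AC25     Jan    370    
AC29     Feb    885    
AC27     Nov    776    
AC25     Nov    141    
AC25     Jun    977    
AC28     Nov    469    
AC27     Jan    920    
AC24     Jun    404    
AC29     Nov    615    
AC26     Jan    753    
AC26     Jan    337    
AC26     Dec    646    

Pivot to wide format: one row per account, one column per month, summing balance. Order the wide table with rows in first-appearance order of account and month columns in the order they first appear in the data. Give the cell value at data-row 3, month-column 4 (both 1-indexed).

885

With rows in first-appearance order of account, row 3 is account=AC29. month columns in first-appearance order: Nov, Jan, Feb, Jun, Dec; column 4 is Jun.
Long rows with account=AC29, month=Jun: 447 + 438 = 885.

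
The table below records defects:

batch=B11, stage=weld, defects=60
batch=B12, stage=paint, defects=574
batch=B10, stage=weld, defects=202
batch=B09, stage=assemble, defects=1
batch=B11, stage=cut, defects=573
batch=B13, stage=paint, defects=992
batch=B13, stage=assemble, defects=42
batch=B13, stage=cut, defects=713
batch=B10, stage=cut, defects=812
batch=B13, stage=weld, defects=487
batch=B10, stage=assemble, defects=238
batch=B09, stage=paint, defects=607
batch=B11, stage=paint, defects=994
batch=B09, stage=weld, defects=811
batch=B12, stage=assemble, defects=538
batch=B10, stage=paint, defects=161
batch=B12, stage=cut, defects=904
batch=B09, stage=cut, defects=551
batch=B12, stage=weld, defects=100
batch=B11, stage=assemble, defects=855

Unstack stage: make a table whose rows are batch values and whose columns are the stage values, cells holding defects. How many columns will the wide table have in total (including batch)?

1 column for batch plus 4 distinct stage values → 5 columns.

5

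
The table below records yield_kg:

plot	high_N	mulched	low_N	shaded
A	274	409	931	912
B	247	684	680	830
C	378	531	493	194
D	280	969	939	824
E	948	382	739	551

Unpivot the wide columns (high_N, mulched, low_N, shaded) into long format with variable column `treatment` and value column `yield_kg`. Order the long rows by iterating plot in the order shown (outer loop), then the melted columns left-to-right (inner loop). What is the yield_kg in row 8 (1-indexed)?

20 rows total (5 × 4). Row 8: index ⌊(8-1)/4⌋ = 1 into plot → B; (8-1) mod 4 = 3 into the melted columns → shaded.
So row 8 is (B, shaded, 830); yield_kg = 830.

830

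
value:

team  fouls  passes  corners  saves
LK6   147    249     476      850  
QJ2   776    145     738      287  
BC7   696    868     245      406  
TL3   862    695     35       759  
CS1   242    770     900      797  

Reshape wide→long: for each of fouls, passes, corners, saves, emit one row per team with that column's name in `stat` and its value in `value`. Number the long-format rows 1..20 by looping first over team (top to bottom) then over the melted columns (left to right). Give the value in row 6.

145

20 rows total (5 × 4). Row 6: index ⌊(6-1)/4⌋ = 1 into team → QJ2; (6-1) mod 4 = 1 into the melted columns → passes.
So row 6 is (QJ2, passes, 145); value = 145.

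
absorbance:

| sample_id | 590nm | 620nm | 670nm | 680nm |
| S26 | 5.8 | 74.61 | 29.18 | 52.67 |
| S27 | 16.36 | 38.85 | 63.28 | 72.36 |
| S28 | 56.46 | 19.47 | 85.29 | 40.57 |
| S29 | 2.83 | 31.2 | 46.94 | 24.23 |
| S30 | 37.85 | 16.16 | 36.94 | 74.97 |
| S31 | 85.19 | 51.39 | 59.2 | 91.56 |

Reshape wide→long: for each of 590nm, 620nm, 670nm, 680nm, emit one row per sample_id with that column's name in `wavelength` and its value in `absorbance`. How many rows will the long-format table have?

24

6 sample_id values × 4 melted columns = 24 rows.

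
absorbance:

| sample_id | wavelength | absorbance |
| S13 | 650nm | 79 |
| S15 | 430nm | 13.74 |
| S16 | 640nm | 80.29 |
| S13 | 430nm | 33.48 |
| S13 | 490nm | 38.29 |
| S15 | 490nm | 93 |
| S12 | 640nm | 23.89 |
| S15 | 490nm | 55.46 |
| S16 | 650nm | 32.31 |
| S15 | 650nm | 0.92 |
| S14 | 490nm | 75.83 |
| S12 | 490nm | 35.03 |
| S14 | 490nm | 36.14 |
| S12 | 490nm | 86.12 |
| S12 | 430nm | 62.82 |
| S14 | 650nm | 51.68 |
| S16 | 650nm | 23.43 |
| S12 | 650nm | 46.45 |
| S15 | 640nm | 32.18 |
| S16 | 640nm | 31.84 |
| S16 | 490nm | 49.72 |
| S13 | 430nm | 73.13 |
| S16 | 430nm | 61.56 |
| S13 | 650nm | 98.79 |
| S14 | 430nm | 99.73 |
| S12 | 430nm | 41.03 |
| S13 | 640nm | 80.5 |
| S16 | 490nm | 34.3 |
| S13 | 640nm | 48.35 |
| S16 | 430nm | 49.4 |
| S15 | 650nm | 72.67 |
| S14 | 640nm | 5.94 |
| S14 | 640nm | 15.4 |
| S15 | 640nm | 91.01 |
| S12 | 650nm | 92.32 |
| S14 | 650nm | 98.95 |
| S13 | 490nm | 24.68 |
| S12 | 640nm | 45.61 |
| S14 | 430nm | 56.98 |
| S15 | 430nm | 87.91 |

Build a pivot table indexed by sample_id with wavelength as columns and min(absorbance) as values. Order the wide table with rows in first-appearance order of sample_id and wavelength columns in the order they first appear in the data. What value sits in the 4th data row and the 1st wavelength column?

With rows in first-appearance order of sample_id, row 4 is sample_id=S12. wavelength columns in first-appearance order: 650nm, 430nm, 640nm, 490nm; column 1 is 650nm.
Long rows with sample_id=S12, wavelength=650nm: min(46.45, 92.32) = 46.45.

46.45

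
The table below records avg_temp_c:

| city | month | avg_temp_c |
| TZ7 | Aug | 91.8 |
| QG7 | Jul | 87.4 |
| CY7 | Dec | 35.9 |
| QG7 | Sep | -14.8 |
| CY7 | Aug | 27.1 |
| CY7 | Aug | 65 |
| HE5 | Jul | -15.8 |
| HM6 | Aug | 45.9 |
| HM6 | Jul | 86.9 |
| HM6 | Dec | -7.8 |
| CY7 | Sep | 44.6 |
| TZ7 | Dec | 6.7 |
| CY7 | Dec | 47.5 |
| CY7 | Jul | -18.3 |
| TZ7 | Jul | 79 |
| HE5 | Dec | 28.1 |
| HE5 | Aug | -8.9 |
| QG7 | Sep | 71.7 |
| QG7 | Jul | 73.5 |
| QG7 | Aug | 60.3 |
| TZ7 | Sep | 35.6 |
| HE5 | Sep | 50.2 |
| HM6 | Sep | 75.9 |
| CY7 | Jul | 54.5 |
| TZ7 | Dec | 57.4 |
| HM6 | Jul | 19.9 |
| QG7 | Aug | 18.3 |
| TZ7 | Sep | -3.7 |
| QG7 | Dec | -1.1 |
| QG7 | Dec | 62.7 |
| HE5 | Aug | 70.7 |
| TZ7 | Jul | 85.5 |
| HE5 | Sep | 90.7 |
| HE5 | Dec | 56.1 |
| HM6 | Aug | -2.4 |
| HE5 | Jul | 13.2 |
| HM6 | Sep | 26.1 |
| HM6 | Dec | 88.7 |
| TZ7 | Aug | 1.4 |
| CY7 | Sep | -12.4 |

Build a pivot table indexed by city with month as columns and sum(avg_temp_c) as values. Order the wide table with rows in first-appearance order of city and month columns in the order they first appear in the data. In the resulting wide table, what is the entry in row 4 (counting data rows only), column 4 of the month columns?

140.9

With rows in first-appearance order of city, row 4 is city=HE5. month columns in first-appearance order: Aug, Jul, Dec, Sep; column 4 is Sep.
Long rows with city=HE5, month=Sep: 50.2 + 90.7 = 140.9.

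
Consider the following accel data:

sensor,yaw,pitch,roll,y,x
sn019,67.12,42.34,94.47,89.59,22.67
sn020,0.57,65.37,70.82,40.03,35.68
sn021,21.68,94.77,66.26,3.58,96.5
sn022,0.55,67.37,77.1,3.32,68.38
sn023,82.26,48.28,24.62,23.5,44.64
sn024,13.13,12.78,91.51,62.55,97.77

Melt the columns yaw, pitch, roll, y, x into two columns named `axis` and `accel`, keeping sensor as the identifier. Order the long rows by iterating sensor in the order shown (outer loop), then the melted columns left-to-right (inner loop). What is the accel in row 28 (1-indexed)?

30 rows total (6 × 5). Row 28: index ⌊(28-1)/5⌋ = 5 into sensor → sn024; (28-1) mod 5 = 2 into the melted columns → roll.
So row 28 is (sn024, roll, 91.51); accel = 91.51.

91.51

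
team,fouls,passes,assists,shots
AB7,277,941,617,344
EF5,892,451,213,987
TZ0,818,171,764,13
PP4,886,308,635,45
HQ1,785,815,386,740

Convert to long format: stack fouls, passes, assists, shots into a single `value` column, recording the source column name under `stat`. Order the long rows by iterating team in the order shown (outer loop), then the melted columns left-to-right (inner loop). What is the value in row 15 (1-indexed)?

20 rows total (5 × 4). Row 15: index ⌊(15-1)/4⌋ = 3 into team → PP4; (15-1) mod 4 = 2 into the melted columns → assists.
So row 15 is (PP4, assists, 635); value = 635.

635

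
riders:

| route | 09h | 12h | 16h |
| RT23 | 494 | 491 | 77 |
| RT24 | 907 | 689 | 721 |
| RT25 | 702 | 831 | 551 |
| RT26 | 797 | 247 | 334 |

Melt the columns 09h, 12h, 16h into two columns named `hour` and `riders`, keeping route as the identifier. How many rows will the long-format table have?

12

4 route values × 3 melted columns = 12 rows.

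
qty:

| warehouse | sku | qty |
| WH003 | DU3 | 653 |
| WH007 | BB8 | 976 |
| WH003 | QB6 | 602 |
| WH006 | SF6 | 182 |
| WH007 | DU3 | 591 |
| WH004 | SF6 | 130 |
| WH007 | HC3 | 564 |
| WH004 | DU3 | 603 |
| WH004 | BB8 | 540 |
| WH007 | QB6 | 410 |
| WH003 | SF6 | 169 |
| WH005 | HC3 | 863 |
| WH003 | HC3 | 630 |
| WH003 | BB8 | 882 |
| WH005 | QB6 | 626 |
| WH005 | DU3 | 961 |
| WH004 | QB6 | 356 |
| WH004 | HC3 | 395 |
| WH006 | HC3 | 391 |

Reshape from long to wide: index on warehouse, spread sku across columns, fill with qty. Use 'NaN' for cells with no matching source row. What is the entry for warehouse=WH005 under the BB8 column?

NaN

No long-format row has warehouse=WH005 and sku=BB8, so the cell is NaN.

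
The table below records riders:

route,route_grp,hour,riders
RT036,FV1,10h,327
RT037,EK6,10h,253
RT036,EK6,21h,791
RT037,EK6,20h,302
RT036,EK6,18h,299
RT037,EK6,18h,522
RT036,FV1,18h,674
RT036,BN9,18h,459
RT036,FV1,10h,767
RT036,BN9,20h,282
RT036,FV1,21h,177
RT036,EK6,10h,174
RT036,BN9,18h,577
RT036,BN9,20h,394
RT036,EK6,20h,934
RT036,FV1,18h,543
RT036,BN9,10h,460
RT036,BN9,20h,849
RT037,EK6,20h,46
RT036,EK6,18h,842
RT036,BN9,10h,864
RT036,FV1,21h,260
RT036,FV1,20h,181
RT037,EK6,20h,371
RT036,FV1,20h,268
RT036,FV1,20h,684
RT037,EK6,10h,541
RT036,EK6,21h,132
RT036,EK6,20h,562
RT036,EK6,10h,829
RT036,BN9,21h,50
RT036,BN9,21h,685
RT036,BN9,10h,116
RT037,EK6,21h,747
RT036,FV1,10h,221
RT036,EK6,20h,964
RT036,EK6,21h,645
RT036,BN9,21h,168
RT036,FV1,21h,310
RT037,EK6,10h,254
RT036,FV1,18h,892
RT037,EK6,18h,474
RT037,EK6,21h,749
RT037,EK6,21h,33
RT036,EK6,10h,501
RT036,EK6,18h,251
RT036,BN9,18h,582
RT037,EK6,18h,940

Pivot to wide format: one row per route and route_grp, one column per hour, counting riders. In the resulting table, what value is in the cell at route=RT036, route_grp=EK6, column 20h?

Rows with route=RT036, route_grp=EK6 and hour=20h: riders values are 934, 562, 964.
3 rows match — count = 3.

3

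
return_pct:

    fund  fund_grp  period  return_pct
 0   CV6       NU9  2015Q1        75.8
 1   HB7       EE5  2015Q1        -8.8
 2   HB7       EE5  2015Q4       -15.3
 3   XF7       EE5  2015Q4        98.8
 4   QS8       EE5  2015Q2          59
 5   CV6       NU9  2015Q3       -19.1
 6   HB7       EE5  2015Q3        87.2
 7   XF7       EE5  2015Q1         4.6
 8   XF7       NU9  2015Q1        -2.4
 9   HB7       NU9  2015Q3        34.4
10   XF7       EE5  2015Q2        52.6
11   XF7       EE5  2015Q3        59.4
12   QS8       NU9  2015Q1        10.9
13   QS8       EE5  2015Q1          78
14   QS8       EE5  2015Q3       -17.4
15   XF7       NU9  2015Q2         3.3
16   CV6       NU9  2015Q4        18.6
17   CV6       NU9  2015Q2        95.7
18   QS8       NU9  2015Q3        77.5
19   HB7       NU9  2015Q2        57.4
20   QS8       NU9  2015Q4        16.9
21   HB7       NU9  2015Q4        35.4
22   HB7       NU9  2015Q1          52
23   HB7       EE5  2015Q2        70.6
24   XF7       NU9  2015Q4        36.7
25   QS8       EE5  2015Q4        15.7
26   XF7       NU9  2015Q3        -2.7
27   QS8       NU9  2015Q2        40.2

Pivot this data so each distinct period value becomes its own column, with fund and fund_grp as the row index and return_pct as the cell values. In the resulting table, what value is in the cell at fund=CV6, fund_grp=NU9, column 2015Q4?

Wide layout: rows indexed by fund and fund_grp, columns are the 4 distinct period values (2015Q1, 2015Q4, 2015Q2, 2015Q3).
Cell (fund=CV6, fund_grp=NU9, period=2015Q4) draws from the long row where fund=CV6, fund_grp=NU9 and period=2015Q4, which has return_pct=18.6.

18.6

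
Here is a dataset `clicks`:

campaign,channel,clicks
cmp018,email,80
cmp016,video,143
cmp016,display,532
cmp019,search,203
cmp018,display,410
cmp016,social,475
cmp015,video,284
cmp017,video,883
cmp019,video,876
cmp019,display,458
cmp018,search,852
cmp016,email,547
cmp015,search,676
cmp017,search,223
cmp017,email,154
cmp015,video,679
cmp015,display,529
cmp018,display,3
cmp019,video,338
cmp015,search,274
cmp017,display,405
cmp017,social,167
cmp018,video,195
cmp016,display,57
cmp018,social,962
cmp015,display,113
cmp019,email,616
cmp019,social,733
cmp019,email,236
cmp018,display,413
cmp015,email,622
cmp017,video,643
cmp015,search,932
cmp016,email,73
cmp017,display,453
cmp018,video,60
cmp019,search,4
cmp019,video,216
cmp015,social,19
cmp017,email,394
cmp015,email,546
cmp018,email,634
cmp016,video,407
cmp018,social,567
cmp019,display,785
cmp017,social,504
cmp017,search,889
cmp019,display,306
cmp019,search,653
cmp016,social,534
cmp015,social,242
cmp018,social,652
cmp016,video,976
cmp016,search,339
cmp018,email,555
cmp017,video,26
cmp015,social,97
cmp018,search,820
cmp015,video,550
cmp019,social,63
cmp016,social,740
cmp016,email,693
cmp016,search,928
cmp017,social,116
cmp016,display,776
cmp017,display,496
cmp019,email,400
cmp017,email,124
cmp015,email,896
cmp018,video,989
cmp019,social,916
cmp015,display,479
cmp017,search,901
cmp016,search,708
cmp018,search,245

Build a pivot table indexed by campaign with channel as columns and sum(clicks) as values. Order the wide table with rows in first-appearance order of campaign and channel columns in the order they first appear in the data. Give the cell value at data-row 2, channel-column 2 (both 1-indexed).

With rows in first-appearance order of campaign, row 2 is campaign=cmp016. channel columns in first-appearance order: email, video, display, search, social; column 2 is video.
Long rows with campaign=cmp016, channel=video: 143 + 407 + 976 = 1526.

1526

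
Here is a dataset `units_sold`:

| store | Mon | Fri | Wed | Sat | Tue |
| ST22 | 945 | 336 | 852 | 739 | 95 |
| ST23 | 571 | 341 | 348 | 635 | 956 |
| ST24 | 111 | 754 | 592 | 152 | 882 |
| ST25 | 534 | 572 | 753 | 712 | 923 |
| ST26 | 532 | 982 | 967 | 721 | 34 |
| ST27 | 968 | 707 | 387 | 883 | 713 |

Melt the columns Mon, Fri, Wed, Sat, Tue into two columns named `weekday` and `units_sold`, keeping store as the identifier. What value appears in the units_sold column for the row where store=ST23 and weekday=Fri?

341

Unpivoting turns each (store, wide-column) pair into one long row.
The wide cell at row ST23, column Fri holds 341, so the long row (ST23, Fri) has units_sold=341.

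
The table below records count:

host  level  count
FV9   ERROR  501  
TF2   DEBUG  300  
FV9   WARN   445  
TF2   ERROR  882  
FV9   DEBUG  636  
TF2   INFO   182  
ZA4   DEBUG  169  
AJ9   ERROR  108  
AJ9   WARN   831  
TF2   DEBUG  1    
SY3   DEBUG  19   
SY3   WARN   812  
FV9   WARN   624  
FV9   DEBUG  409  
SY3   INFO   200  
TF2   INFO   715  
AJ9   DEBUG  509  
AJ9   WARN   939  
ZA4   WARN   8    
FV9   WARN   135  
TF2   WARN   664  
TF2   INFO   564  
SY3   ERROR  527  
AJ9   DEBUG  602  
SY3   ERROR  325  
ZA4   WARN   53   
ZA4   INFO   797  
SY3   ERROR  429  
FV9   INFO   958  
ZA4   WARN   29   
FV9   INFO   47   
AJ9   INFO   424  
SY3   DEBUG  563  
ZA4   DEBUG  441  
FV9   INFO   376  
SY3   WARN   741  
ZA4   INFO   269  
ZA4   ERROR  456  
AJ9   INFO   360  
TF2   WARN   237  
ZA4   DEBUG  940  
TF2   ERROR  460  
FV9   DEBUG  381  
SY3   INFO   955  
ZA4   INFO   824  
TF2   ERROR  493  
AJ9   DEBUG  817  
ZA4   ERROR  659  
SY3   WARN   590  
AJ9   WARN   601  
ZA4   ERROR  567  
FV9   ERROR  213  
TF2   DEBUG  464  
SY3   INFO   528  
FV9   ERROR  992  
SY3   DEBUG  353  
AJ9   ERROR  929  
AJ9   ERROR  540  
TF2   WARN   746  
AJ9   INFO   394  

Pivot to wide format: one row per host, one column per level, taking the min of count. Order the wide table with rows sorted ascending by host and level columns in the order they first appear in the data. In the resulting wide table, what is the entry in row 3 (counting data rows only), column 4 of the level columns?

With rows sorted ascending by host, row 3 is host=SY3. level columns in first-appearance order: ERROR, DEBUG, WARN, INFO; column 4 is INFO.
Long rows with host=SY3, level=INFO: min(200, 955, 528) = 200.

200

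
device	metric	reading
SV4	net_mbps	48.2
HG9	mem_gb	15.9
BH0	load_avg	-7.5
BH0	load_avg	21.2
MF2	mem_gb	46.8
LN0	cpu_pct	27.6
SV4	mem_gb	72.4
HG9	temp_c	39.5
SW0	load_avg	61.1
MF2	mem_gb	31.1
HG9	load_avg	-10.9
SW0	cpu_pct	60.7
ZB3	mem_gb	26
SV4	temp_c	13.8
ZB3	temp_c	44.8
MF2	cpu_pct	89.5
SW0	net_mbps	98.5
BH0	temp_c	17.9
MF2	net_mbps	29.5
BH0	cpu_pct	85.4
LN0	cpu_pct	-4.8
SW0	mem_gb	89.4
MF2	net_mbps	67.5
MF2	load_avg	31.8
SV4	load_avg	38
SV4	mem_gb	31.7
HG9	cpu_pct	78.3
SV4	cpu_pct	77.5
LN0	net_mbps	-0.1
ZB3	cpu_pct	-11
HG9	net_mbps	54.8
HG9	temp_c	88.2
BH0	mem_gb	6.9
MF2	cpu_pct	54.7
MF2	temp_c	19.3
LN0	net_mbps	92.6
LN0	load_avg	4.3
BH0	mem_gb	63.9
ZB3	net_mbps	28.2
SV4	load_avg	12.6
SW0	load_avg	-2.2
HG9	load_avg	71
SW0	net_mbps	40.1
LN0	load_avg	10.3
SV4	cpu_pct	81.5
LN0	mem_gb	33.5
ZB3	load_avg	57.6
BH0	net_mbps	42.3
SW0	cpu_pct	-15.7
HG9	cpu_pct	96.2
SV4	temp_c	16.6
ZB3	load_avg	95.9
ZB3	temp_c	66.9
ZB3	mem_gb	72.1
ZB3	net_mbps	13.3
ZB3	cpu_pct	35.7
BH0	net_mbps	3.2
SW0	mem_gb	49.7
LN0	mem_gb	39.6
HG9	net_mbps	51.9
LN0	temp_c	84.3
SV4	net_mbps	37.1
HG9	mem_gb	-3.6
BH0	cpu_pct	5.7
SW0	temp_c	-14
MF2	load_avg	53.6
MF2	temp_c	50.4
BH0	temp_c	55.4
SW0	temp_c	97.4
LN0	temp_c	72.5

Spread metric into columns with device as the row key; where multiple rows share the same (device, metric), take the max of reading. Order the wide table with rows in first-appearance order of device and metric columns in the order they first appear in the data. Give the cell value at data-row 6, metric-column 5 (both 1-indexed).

With rows in first-appearance order of device, row 6 is device=SW0. metric columns in first-appearance order: net_mbps, mem_gb, load_avg, cpu_pct, temp_c; column 5 is temp_c.
Long rows with device=SW0, metric=temp_c: max(-14, 97.4) = 97.4.

97.4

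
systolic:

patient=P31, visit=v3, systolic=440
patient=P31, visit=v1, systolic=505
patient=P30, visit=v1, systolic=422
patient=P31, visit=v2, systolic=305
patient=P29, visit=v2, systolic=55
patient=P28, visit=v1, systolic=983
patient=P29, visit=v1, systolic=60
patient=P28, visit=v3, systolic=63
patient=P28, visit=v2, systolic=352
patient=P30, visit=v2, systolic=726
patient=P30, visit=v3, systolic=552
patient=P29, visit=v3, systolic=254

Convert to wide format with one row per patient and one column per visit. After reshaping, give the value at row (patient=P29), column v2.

55

Wide layout: rows indexed by patient, columns are the 3 distinct visit values (v3, v1, v2).
Cell (patient=P29, visit=v2) draws from the long row where patient=P29 and visit=v2, which has systolic=55.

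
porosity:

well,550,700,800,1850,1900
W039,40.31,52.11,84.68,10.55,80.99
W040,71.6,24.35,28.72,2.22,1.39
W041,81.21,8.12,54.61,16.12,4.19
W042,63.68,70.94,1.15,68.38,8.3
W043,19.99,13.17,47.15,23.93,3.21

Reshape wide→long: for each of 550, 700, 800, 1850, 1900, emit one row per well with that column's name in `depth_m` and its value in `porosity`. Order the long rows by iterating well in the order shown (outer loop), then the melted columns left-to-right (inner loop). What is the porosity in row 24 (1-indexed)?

23.93

25 rows total (5 × 5). Row 24: index ⌊(24-1)/5⌋ = 4 into well → W043; (24-1) mod 5 = 3 into the melted columns → 1850.
So row 24 is (W043, 1850, 23.93); porosity = 23.93.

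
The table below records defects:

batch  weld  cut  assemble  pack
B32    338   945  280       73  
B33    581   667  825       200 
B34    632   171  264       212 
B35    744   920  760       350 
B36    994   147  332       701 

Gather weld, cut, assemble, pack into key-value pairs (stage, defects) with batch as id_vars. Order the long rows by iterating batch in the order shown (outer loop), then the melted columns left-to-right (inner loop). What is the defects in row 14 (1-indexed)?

920

20 rows total (5 × 4). Row 14: index ⌊(14-1)/4⌋ = 3 into batch → B35; (14-1) mod 4 = 1 into the melted columns → cut.
So row 14 is (B35, cut, 920); defects = 920.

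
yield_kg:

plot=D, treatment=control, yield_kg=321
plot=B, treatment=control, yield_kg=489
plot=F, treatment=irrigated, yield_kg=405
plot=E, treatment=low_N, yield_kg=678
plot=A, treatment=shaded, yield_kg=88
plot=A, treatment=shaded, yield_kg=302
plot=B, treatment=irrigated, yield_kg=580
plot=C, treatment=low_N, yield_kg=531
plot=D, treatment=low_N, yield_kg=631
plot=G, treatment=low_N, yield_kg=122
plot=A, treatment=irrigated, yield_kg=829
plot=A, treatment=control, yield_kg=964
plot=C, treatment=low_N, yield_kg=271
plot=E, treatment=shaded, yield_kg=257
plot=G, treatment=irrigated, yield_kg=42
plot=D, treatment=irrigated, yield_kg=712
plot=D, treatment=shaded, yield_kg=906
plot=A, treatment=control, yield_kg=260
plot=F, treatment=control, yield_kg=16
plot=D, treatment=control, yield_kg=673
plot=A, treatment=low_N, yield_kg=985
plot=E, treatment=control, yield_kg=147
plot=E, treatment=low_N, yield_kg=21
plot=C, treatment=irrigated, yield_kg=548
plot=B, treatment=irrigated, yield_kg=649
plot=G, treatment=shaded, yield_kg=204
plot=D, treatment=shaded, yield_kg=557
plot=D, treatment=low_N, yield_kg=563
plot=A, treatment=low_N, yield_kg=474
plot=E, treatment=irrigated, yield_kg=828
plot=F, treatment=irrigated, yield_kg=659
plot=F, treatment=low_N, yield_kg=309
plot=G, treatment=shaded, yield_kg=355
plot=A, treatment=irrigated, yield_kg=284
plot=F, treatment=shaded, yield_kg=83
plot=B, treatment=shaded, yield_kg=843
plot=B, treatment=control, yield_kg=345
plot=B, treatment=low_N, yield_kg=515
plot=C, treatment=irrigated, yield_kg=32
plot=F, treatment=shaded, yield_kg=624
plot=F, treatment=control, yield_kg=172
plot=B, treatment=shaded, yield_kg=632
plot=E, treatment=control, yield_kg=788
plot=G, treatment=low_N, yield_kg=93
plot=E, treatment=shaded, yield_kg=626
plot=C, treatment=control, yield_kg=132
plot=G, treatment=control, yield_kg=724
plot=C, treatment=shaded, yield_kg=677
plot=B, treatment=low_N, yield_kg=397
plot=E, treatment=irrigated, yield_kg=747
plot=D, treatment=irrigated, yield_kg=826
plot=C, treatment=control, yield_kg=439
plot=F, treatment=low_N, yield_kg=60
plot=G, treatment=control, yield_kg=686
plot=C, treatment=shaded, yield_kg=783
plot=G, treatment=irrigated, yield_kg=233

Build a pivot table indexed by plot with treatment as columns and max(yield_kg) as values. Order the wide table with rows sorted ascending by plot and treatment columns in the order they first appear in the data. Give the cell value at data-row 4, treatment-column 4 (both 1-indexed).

906

With rows sorted ascending by plot, row 4 is plot=D. treatment columns in first-appearance order: control, irrigated, low_N, shaded; column 4 is shaded.
Long rows with plot=D, treatment=shaded: max(906, 557) = 906.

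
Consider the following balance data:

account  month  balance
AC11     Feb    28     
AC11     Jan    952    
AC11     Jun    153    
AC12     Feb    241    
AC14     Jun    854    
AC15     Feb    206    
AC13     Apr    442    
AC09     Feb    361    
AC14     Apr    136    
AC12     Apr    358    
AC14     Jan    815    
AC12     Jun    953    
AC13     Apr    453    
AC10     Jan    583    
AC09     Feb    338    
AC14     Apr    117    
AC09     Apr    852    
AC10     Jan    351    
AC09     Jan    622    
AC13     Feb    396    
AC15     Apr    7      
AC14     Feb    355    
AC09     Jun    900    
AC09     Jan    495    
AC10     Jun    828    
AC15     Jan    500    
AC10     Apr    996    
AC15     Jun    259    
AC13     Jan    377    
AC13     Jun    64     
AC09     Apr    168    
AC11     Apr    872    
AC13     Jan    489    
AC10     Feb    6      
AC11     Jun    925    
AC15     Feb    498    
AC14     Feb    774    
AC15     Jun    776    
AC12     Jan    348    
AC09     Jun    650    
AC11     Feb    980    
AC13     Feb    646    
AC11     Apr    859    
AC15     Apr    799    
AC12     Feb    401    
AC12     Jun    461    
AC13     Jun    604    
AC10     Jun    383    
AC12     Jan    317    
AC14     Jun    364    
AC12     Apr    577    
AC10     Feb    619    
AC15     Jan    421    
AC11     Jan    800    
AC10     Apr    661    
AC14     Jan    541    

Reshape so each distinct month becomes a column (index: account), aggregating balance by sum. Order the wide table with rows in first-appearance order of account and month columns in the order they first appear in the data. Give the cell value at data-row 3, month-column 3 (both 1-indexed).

With rows in first-appearance order of account, row 3 is account=AC14. month columns in first-appearance order: Feb, Jan, Jun, Apr; column 3 is Jun.
Long rows with account=AC14, month=Jun: 854 + 364 = 1218.

1218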